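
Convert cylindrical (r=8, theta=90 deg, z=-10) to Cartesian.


x = 8 * cos(90) = 0
y = 8 * sin(90) = 8
z = -10

(0, 8, -10)


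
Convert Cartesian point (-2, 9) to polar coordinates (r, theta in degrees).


r = sqrt((-2)^2 + 9^2) = 9.2195
theta = atan2(9, -2) = 102.5288 degrees

r = 9.2195, theta = 102.5288 degrees


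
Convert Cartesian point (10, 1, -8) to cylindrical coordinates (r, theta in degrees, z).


r = sqrt(10^2 + 1^2) = 10.0499
theta = atan2(1, 10) = 5.7106 deg
z = -8

r = 10.0499, theta = 5.7106 deg, z = -8


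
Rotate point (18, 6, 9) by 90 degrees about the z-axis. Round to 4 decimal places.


x' = 18*cos(90) - 6*sin(90) = -6
y' = 18*sin(90) + 6*cos(90) = 18
z' = 9

(-6, 18, 9)


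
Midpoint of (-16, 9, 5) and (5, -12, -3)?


Midpoint = ((-16+5)/2, (9+-12)/2, (5+-3)/2) = (-5.5, -1.5, 1)

(-5.5, -1.5, 1)


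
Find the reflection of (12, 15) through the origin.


Reflection through origin: (x, y) -> (-x, -y)
(12, 15) -> (-12, -15)

(-12, -15)


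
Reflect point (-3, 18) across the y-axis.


Reflection across y-axis: (x, y) -> (-x, y)
(-3, 18) -> (3, 18)

(3, 18)


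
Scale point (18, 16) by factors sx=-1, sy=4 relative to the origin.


Scaling: (x*sx, y*sy) = (18*-1, 16*4) = (-18, 64)

(-18, 64)


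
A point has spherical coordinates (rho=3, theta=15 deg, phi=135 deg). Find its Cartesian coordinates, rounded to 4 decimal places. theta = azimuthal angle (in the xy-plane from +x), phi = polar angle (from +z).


x = 3 * sin(135) * cos(15) = 2.049
y = 3 * sin(135) * sin(15) = 0.549
z = 3 * cos(135) = -2.1213

(2.049, 0.549, -2.1213)


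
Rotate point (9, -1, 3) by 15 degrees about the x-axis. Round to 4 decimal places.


x' = 9
y' = -1*cos(15) - 3*sin(15) = -1.7424
z' = -1*sin(15) + 3*cos(15) = 2.639

(9, -1.7424, 2.639)


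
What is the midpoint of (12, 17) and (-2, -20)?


Midpoint = ((12+-2)/2, (17+-20)/2) = (5, -1.5)

(5, -1.5)


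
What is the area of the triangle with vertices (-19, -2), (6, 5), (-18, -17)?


Area = |x1(y2-y3) + x2(y3-y1) + x3(y1-y2)| / 2
= |-19*(5--17) + 6*(-17--2) + -18*(-2-5)| / 2
= 191

191


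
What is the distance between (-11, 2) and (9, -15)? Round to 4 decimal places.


d = sqrt((9--11)^2 + (-15-2)^2) = 26.2488

26.2488


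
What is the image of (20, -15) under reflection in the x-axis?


Reflection across x-axis: (x, y) -> (x, -y)
(20, -15) -> (20, 15)

(20, 15)


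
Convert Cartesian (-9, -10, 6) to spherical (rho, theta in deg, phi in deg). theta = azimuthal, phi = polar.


rho = sqrt((-9)^2 + (-10)^2 + 6^2) = 14.7309
theta = atan2(-10, -9) = 228.0128 deg
phi = acos(6/14.7309) = 65.9643 deg

rho = 14.7309, theta = 228.0128 deg, phi = 65.9643 deg


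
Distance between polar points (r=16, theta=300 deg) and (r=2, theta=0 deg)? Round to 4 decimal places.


d = sqrt(r1^2 + r2^2 - 2*r1*r2*cos(t2-t1))
d = sqrt(16^2 + 2^2 - 2*16*2*cos(0-300)) = 15.0997

15.0997


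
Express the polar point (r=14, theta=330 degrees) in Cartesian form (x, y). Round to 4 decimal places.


x = 14 * cos(330) = 12.1244
y = 14 * sin(330) = -7

(12.1244, -7)


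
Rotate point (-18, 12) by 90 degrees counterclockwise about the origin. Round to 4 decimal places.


x' = -18*cos(90) - 12*sin(90) = -12
y' = -18*sin(90) + 12*cos(90) = -18

(-12, -18)


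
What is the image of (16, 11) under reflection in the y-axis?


Reflection across y-axis: (x, y) -> (-x, y)
(16, 11) -> (-16, 11)

(-16, 11)


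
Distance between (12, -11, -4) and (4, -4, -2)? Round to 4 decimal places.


d = sqrt((4-12)^2 + (-4--11)^2 + (-2--4)^2) = 10.8167

10.8167


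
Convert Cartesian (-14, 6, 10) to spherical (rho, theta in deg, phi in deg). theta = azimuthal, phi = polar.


rho = sqrt((-14)^2 + 6^2 + 10^2) = 18.2209
theta = atan2(6, -14) = 156.8014 deg
phi = acos(10/18.2209) = 56.7138 deg

rho = 18.2209, theta = 156.8014 deg, phi = 56.7138 deg


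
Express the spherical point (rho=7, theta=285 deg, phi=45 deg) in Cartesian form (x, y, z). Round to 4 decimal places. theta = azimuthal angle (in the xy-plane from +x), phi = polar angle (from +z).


x = 7 * sin(45) * cos(285) = 1.2811
y = 7 * sin(45) * sin(285) = -4.7811
z = 7 * cos(45) = 4.9497

(1.2811, -4.7811, 4.9497)


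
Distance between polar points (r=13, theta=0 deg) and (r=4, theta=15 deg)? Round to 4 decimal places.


d = sqrt(r1^2 + r2^2 - 2*r1*r2*cos(t2-t1))
d = sqrt(13^2 + 4^2 - 2*13*4*cos(15-0)) = 9.1948

9.1948


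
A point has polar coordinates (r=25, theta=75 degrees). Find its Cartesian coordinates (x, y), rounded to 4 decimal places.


x = 25 * cos(75) = 6.4705
y = 25 * sin(75) = 24.1481

(6.4705, 24.1481)


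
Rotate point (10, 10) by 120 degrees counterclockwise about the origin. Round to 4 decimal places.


x' = 10*cos(120) - 10*sin(120) = -13.6603
y' = 10*sin(120) + 10*cos(120) = 3.6603

(-13.6603, 3.6603)


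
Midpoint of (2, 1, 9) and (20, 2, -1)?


Midpoint = ((2+20)/2, (1+2)/2, (9+-1)/2) = (11, 1.5, 4)

(11, 1.5, 4)


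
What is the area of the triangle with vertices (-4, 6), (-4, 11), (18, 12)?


Area = |x1(y2-y3) + x2(y3-y1) + x3(y1-y2)| / 2
= |-4*(11-12) + -4*(12-6) + 18*(6-11)| / 2
= 55

55


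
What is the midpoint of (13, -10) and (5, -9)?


Midpoint = ((13+5)/2, (-10+-9)/2) = (9, -9.5)

(9, -9.5)


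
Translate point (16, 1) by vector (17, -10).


Translation: (x+dx, y+dy) = (16+17, 1+-10) = (33, -9)

(33, -9)


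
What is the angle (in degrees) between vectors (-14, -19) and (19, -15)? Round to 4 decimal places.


dot = -14*19 + -19*-15 = 19
|u| = 23.6008, |v| = 24.2074
cos(angle) = 0.0333
angle = 88.0942 degrees

88.0942 degrees


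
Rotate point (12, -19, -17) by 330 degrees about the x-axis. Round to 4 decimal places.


x' = 12
y' = -19*cos(330) - -17*sin(330) = -24.9545
z' = -19*sin(330) + -17*cos(330) = -5.2224

(12, -24.9545, -5.2224)


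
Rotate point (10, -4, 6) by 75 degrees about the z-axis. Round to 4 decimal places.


x' = 10*cos(75) - -4*sin(75) = 6.4519
y' = 10*sin(75) + -4*cos(75) = 8.624
z' = 6

(6.4519, 8.624, 6)


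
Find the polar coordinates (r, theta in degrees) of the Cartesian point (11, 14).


r = sqrt(11^2 + 14^2) = 17.8045
theta = atan2(14, 11) = 51.8428 degrees

r = 17.8045, theta = 51.8428 degrees


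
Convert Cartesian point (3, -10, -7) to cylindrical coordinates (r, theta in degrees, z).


r = sqrt(3^2 + (-10)^2) = 10.4403
theta = atan2(-10, 3) = 286.6992 deg
z = -7

r = 10.4403, theta = 286.6992 deg, z = -7


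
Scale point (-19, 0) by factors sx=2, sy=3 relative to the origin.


Scaling: (x*sx, y*sy) = (-19*2, 0*3) = (-38, 0)

(-38, 0)


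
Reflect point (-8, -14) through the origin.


Reflection through origin: (x, y) -> (-x, -y)
(-8, -14) -> (8, 14)

(8, 14)


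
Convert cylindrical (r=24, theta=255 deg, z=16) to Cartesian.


x = 24 * cos(255) = -6.2117
y = 24 * sin(255) = -23.1822
z = 16

(-6.2117, -23.1822, 16)


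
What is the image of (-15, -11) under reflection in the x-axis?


Reflection across x-axis: (x, y) -> (x, -y)
(-15, -11) -> (-15, 11)

(-15, 11)


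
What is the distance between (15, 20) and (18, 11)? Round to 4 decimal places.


d = sqrt((18-15)^2 + (11-20)^2) = 9.4868

9.4868


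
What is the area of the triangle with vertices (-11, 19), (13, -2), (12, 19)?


Area = |x1(y2-y3) + x2(y3-y1) + x3(y1-y2)| / 2
= |-11*(-2-19) + 13*(19-19) + 12*(19--2)| / 2
= 241.5

241.5


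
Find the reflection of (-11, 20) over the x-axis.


Reflection across x-axis: (x, y) -> (x, -y)
(-11, 20) -> (-11, -20)

(-11, -20)


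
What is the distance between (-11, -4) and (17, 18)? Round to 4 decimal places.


d = sqrt((17--11)^2 + (18--4)^2) = 35.609

35.609


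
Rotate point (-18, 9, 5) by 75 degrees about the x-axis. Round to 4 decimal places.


x' = -18
y' = 9*cos(75) - 5*sin(75) = -2.5003
z' = 9*sin(75) + 5*cos(75) = 9.9874

(-18, -2.5003, 9.9874)


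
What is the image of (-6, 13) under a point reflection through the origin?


Reflection through origin: (x, y) -> (-x, -y)
(-6, 13) -> (6, -13)

(6, -13)


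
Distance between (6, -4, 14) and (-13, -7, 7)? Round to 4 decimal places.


d = sqrt((-13-6)^2 + (-7--4)^2 + (7-14)^2) = 20.4695

20.4695


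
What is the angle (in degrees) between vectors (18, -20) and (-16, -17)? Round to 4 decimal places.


dot = 18*-16 + -20*-17 = 52
|u| = 26.9072, |v| = 23.3452
cos(angle) = 0.0828
angle = 85.2515 degrees

85.2515 degrees


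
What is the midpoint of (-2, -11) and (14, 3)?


Midpoint = ((-2+14)/2, (-11+3)/2) = (6, -4)

(6, -4)


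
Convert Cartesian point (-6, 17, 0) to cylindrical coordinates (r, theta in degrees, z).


r = sqrt((-6)^2 + 17^2) = 18.0278
theta = atan2(17, -6) = 109.44 deg
z = 0

r = 18.0278, theta = 109.44 deg, z = 0


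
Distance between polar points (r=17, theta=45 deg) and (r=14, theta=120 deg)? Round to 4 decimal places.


d = sqrt(r1^2 + r2^2 - 2*r1*r2*cos(t2-t1))
d = sqrt(17^2 + 14^2 - 2*17*14*cos(120-45)) = 19.0211

19.0211


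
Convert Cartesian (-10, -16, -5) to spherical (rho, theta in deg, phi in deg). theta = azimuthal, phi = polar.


rho = sqrt((-10)^2 + (-16)^2 + (-5)^2) = 19.5192
theta = atan2(-16, -10) = 237.9946 deg
phi = acos(-5/19.5192) = 104.8422 deg

rho = 19.5192, theta = 237.9946 deg, phi = 104.8422 deg


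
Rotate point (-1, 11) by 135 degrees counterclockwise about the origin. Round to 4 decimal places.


x' = -1*cos(135) - 11*sin(135) = -7.0711
y' = -1*sin(135) + 11*cos(135) = -8.4853

(-7.0711, -8.4853)


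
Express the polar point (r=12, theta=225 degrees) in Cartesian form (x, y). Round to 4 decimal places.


x = 12 * cos(225) = -8.4853
y = 12 * sin(225) = -8.4853

(-8.4853, -8.4853)


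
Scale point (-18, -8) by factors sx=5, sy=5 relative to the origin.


Scaling: (x*sx, y*sy) = (-18*5, -8*5) = (-90, -40)

(-90, -40)


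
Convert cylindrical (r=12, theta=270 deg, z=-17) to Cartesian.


x = 12 * cos(270) = 0
y = 12 * sin(270) = -12
z = -17

(0, -12, -17)


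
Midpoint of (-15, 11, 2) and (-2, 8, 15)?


Midpoint = ((-15+-2)/2, (11+8)/2, (2+15)/2) = (-8.5, 9.5, 8.5)

(-8.5, 9.5, 8.5)


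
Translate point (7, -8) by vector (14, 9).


Translation: (x+dx, y+dy) = (7+14, -8+9) = (21, 1)

(21, 1)


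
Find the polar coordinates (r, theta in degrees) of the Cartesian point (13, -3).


r = sqrt(13^2 + (-3)^2) = 13.3417
theta = atan2(-3, 13) = 347.0054 degrees

r = 13.3417, theta = 347.0054 degrees


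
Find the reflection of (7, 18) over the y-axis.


Reflection across y-axis: (x, y) -> (-x, y)
(7, 18) -> (-7, 18)

(-7, 18)


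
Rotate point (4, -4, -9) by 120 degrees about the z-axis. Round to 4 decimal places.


x' = 4*cos(120) - -4*sin(120) = 1.4641
y' = 4*sin(120) + -4*cos(120) = 5.4641
z' = -9

(1.4641, 5.4641, -9)


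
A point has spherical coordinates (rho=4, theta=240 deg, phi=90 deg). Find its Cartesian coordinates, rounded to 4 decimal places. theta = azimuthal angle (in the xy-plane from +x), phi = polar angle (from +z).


x = 4 * sin(90) * cos(240) = -2
y = 4 * sin(90) * sin(240) = -3.4641
z = 4 * cos(90) = 0

(-2, -3.4641, 0)


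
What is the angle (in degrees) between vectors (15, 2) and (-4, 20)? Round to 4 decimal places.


dot = 15*-4 + 2*20 = -20
|u| = 15.1327, |v| = 20.3961
cos(angle) = -0.0648
angle = 93.7153 degrees

93.7153 degrees


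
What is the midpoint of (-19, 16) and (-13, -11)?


Midpoint = ((-19+-13)/2, (16+-11)/2) = (-16, 2.5)

(-16, 2.5)


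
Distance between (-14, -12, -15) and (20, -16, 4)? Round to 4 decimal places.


d = sqrt((20--14)^2 + (-16--12)^2 + (4--15)^2) = 39.1535

39.1535


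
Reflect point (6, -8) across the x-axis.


Reflection across x-axis: (x, y) -> (x, -y)
(6, -8) -> (6, 8)

(6, 8)


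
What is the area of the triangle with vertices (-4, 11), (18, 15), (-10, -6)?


Area = |x1(y2-y3) + x2(y3-y1) + x3(y1-y2)| / 2
= |-4*(15--6) + 18*(-6-11) + -10*(11-15)| / 2
= 175

175


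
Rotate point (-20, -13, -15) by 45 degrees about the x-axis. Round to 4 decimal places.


x' = -20
y' = -13*cos(45) - -15*sin(45) = 1.4142
z' = -13*sin(45) + -15*cos(45) = -19.799

(-20, 1.4142, -19.799)


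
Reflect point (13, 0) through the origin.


Reflection through origin: (x, y) -> (-x, -y)
(13, 0) -> (-13, 0)

(-13, 0)


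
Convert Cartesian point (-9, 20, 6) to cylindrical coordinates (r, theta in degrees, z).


r = sqrt((-9)^2 + 20^2) = 21.9317
theta = atan2(20, -9) = 114.2277 deg
z = 6

r = 21.9317, theta = 114.2277 deg, z = 6


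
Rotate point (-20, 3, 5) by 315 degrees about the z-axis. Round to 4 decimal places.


x' = -20*cos(315) - 3*sin(315) = -12.0208
y' = -20*sin(315) + 3*cos(315) = 16.2635
z' = 5

(-12.0208, 16.2635, 5)


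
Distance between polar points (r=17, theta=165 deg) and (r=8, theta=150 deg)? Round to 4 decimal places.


d = sqrt(r1^2 + r2^2 - 2*r1*r2*cos(t2-t1))
d = sqrt(17^2 + 8^2 - 2*17*8*cos(150-165)) = 9.501

9.501


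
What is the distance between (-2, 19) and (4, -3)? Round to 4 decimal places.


d = sqrt((4--2)^2 + (-3-19)^2) = 22.8035

22.8035


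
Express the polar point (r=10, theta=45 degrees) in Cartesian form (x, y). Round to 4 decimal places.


x = 10 * cos(45) = 7.0711
y = 10 * sin(45) = 7.0711

(7.0711, 7.0711)


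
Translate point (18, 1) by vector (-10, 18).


Translation: (x+dx, y+dy) = (18+-10, 1+18) = (8, 19)

(8, 19)


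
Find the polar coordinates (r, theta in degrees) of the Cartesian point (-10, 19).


r = sqrt((-10)^2 + 19^2) = 21.4709
theta = atan2(19, -10) = 117.7585 degrees

r = 21.4709, theta = 117.7585 degrees


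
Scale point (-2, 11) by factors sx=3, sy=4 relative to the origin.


Scaling: (x*sx, y*sy) = (-2*3, 11*4) = (-6, 44)

(-6, 44)


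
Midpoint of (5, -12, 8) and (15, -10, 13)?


Midpoint = ((5+15)/2, (-12+-10)/2, (8+13)/2) = (10, -11, 10.5)

(10, -11, 10.5)


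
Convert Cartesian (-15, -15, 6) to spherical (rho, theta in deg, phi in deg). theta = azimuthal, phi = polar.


rho = sqrt((-15)^2 + (-15)^2 + 6^2) = 22.0454
theta = atan2(-15, -15) = 225 deg
phi = acos(6/22.0454) = 74.2068 deg

rho = 22.0454, theta = 225 deg, phi = 74.2068 deg


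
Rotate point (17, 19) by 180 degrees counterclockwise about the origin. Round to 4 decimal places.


x' = 17*cos(180) - 19*sin(180) = -17
y' = 17*sin(180) + 19*cos(180) = -19

(-17, -19)


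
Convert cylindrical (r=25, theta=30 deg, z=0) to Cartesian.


x = 25 * cos(30) = 21.6506
y = 25 * sin(30) = 12.5
z = 0

(21.6506, 12.5, 0)


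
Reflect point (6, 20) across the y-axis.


Reflection across y-axis: (x, y) -> (-x, y)
(6, 20) -> (-6, 20)

(-6, 20)


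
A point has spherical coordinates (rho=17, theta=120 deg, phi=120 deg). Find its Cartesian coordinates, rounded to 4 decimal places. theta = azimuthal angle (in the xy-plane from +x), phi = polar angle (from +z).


x = 17 * sin(120) * cos(120) = -7.3612
y = 17 * sin(120) * sin(120) = 12.75
z = 17 * cos(120) = -8.5

(-7.3612, 12.75, -8.5)


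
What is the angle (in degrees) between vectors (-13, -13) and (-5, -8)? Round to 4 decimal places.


dot = -13*-5 + -13*-8 = 169
|u| = 18.3848, |v| = 9.434
cos(angle) = 0.9744
angle = 12.9946 degrees

12.9946 degrees


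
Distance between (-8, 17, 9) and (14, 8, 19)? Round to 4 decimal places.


d = sqrt((14--8)^2 + (8-17)^2 + (19-9)^2) = 25.7876

25.7876


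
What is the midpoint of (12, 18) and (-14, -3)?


Midpoint = ((12+-14)/2, (18+-3)/2) = (-1, 7.5)

(-1, 7.5)


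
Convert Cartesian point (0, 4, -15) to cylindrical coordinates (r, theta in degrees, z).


r = sqrt(0^2 + 4^2) = 4
theta = atan2(4, 0) = 90 deg
z = -15

r = 4, theta = 90 deg, z = -15


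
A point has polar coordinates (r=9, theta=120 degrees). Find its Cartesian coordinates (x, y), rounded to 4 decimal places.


x = 9 * cos(120) = -4.5
y = 9 * sin(120) = 7.7942

(-4.5, 7.7942)


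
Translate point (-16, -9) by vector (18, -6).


Translation: (x+dx, y+dy) = (-16+18, -9+-6) = (2, -15)

(2, -15)


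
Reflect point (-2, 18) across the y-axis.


Reflection across y-axis: (x, y) -> (-x, y)
(-2, 18) -> (2, 18)

(2, 18)


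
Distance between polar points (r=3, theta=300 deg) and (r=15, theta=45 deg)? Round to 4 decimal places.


d = sqrt(r1^2 + r2^2 - 2*r1*r2*cos(t2-t1))
d = sqrt(3^2 + 15^2 - 2*3*15*cos(45-300)) = 16.0404

16.0404


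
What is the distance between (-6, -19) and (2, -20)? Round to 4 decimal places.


d = sqrt((2--6)^2 + (-20--19)^2) = 8.0623

8.0623


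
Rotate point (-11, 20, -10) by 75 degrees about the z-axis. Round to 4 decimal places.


x' = -11*cos(75) - 20*sin(75) = -22.1655
y' = -11*sin(75) + 20*cos(75) = -5.4488
z' = -10

(-22.1655, -5.4488, -10)


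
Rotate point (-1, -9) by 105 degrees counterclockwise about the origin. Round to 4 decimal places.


x' = -1*cos(105) - -9*sin(105) = 8.9522
y' = -1*sin(105) + -9*cos(105) = 1.3634

(8.9522, 1.3634)


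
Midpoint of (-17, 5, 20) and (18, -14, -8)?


Midpoint = ((-17+18)/2, (5+-14)/2, (20+-8)/2) = (0.5, -4.5, 6)

(0.5, -4.5, 6)


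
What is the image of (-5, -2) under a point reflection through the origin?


Reflection through origin: (x, y) -> (-x, -y)
(-5, -2) -> (5, 2)

(5, 2)


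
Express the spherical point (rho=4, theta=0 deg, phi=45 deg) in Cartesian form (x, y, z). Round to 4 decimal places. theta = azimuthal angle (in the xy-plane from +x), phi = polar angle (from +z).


x = 4 * sin(45) * cos(0) = 2.8284
y = 4 * sin(45) * sin(0) = 0
z = 4 * cos(45) = 2.8284

(2.8284, 0, 2.8284)


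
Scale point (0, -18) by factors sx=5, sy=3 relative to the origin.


Scaling: (x*sx, y*sy) = (0*5, -18*3) = (0, -54)

(0, -54)


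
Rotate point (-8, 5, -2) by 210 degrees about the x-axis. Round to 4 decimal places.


x' = -8
y' = 5*cos(210) - -2*sin(210) = -5.3301
z' = 5*sin(210) + -2*cos(210) = -0.7679

(-8, -5.3301, -0.7679)


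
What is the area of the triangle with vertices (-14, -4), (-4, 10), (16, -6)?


Area = |x1(y2-y3) + x2(y3-y1) + x3(y1-y2)| / 2
= |-14*(10--6) + -4*(-6--4) + 16*(-4-10)| / 2
= 220

220


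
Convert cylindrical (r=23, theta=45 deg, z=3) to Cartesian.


x = 23 * cos(45) = 16.2635
y = 23 * sin(45) = 16.2635
z = 3

(16.2635, 16.2635, 3)


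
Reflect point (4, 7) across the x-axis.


Reflection across x-axis: (x, y) -> (x, -y)
(4, 7) -> (4, -7)

(4, -7)


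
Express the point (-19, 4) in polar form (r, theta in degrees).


r = sqrt((-19)^2 + 4^2) = 19.4165
theta = atan2(4, -19) = 168.1113 degrees

r = 19.4165, theta = 168.1113 degrees


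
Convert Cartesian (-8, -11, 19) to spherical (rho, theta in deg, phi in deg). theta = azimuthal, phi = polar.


rho = sqrt((-8)^2 + (-11)^2 + 19^2) = 23.3666
theta = atan2(-11, -8) = 233.9726 deg
phi = acos(19/23.3666) = 35.5976 deg

rho = 23.3666, theta = 233.9726 deg, phi = 35.5976 deg


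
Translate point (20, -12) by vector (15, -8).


Translation: (x+dx, y+dy) = (20+15, -12+-8) = (35, -20)

(35, -20)


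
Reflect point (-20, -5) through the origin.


Reflection through origin: (x, y) -> (-x, -y)
(-20, -5) -> (20, 5)

(20, 5)


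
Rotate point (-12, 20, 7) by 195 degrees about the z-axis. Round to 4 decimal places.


x' = -12*cos(195) - 20*sin(195) = 16.7675
y' = -12*sin(195) + 20*cos(195) = -16.2127
z' = 7

(16.7675, -16.2127, 7)


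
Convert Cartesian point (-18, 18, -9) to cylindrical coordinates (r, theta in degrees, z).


r = sqrt((-18)^2 + 18^2) = 25.4558
theta = atan2(18, -18) = 135 deg
z = -9

r = 25.4558, theta = 135 deg, z = -9


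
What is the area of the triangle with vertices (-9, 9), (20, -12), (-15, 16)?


Area = |x1(y2-y3) + x2(y3-y1) + x3(y1-y2)| / 2
= |-9*(-12-16) + 20*(16-9) + -15*(9--12)| / 2
= 38.5

38.5


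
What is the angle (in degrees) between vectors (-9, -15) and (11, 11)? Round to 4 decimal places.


dot = -9*11 + -15*11 = -264
|u| = 17.4929, |v| = 15.5563
cos(angle) = -0.9701
angle = 165.9638 degrees

165.9638 degrees


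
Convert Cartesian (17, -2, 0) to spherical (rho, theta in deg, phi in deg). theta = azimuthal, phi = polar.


rho = sqrt(17^2 + (-2)^2 + 0^2) = 17.1172
theta = atan2(-2, 17) = 353.2902 deg
phi = acos(0/17.1172) = 90 deg

rho = 17.1172, theta = 353.2902 deg, phi = 90 deg


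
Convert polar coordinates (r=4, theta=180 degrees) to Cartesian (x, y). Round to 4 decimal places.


x = 4 * cos(180) = -4
y = 4 * sin(180) = 0

(-4, 0)


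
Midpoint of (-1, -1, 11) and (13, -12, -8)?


Midpoint = ((-1+13)/2, (-1+-12)/2, (11+-8)/2) = (6, -6.5, 1.5)

(6, -6.5, 1.5)


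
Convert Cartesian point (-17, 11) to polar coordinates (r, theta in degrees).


r = sqrt((-17)^2 + 11^2) = 20.2485
theta = atan2(11, -17) = 147.0948 degrees

r = 20.2485, theta = 147.0948 degrees


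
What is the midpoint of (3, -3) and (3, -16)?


Midpoint = ((3+3)/2, (-3+-16)/2) = (3, -9.5)

(3, -9.5)


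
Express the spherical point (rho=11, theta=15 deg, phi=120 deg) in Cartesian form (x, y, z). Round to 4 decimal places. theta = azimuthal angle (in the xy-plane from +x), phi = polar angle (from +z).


x = 11 * sin(120) * cos(15) = 9.2017
y = 11 * sin(120) * sin(15) = 2.4656
z = 11 * cos(120) = -5.5

(9.2017, 2.4656, -5.5)


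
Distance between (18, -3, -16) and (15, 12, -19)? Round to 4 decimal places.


d = sqrt((15-18)^2 + (12--3)^2 + (-19--16)^2) = 15.5885

15.5885


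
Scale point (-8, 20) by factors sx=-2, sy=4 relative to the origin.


Scaling: (x*sx, y*sy) = (-8*-2, 20*4) = (16, 80)

(16, 80)


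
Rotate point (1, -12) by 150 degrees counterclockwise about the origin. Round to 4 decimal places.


x' = 1*cos(150) - -12*sin(150) = 5.134
y' = 1*sin(150) + -12*cos(150) = 10.8923

(5.134, 10.8923)


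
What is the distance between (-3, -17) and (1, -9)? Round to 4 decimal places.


d = sqrt((1--3)^2 + (-9--17)^2) = 8.9443

8.9443


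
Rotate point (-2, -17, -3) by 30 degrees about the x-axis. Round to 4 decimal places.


x' = -2
y' = -17*cos(30) - -3*sin(30) = -13.2224
z' = -17*sin(30) + -3*cos(30) = -11.0981

(-2, -13.2224, -11.0981)


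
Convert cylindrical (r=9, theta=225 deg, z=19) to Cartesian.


x = 9 * cos(225) = -6.364
y = 9 * sin(225) = -6.364
z = 19

(-6.364, -6.364, 19)


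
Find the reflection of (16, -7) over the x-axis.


Reflection across x-axis: (x, y) -> (x, -y)
(16, -7) -> (16, 7)

(16, 7)


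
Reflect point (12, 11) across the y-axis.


Reflection across y-axis: (x, y) -> (-x, y)
(12, 11) -> (-12, 11)

(-12, 11)


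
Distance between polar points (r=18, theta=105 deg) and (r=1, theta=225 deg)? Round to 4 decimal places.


d = sqrt(r1^2 + r2^2 - 2*r1*r2*cos(t2-t1))
d = sqrt(18^2 + 1^2 - 2*18*1*cos(225-105)) = 18.5203

18.5203


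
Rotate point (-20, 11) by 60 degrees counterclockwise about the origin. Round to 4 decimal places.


x' = -20*cos(60) - 11*sin(60) = -19.5263
y' = -20*sin(60) + 11*cos(60) = -11.8205

(-19.5263, -11.8205)


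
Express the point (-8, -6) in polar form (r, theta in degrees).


r = sqrt((-8)^2 + (-6)^2) = 10
theta = atan2(-6, -8) = 216.8699 degrees

r = 10, theta = 216.8699 degrees


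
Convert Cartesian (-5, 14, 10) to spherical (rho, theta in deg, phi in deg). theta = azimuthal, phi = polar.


rho = sqrt((-5)^2 + 14^2 + 10^2) = 17.9165
theta = atan2(14, -5) = 109.6538 deg
phi = acos(10/17.9165) = 56.0724 deg

rho = 17.9165, theta = 109.6538 deg, phi = 56.0724 deg


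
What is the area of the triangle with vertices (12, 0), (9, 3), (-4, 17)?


Area = |x1(y2-y3) + x2(y3-y1) + x3(y1-y2)| / 2
= |12*(3-17) + 9*(17-0) + -4*(0-3)| / 2
= 1.5

1.5


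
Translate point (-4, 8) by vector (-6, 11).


Translation: (x+dx, y+dy) = (-4+-6, 8+11) = (-10, 19)

(-10, 19)


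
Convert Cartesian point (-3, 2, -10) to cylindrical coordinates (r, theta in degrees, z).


r = sqrt((-3)^2 + 2^2) = 3.6056
theta = atan2(2, -3) = 146.3099 deg
z = -10

r = 3.6056, theta = 146.3099 deg, z = -10


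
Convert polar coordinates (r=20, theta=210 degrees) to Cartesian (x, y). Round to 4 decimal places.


x = 20 * cos(210) = -17.3205
y = 20 * sin(210) = -10

(-17.3205, -10)


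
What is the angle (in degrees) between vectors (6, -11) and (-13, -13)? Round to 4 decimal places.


dot = 6*-13 + -11*-13 = 65
|u| = 12.53, |v| = 18.3848
cos(angle) = 0.2822
angle = 73.6105 degrees

73.6105 degrees


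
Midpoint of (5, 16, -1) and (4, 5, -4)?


Midpoint = ((5+4)/2, (16+5)/2, (-1+-4)/2) = (4.5, 10.5, -2.5)

(4.5, 10.5, -2.5)


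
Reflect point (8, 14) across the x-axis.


Reflection across x-axis: (x, y) -> (x, -y)
(8, 14) -> (8, -14)

(8, -14)


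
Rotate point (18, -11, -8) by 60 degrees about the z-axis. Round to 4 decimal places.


x' = 18*cos(60) - -11*sin(60) = 18.5263
y' = 18*sin(60) + -11*cos(60) = 10.0885
z' = -8

(18.5263, 10.0885, -8)


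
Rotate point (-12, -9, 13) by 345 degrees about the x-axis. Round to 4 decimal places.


x' = -12
y' = -9*cos(345) - 13*sin(345) = -5.3287
z' = -9*sin(345) + 13*cos(345) = 14.8864

(-12, -5.3287, 14.8864)


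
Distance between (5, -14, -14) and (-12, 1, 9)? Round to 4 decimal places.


d = sqrt((-12-5)^2 + (1--14)^2 + (9--14)^2) = 32.2955

32.2955


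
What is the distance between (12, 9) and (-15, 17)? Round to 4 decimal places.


d = sqrt((-15-12)^2 + (17-9)^2) = 28.1603

28.1603


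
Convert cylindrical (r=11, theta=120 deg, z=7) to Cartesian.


x = 11 * cos(120) = -5.5
y = 11 * sin(120) = 9.5263
z = 7

(-5.5, 9.5263, 7)


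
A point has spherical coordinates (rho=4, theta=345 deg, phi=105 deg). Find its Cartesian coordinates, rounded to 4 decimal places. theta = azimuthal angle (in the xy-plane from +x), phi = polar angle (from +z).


x = 4 * sin(105) * cos(345) = 3.7321
y = 4 * sin(105) * sin(345) = -1
z = 4 * cos(105) = -1.0353

(3.7321, -1, -1.0353)


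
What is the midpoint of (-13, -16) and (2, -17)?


Midpoint = ((-13+2)/2, (-16+-17)/2) = (-5.5, -16.5)

(-5.5, -16.5)


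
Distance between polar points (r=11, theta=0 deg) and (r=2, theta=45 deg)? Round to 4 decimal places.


d = sqrt(r1^2 + r2^2 - 2*r1*r2*cos(t2-t1))
d = sqrt(11^2 + 2^2 - 2*11*2*cos(45-0)) = 9.6895

9.6895


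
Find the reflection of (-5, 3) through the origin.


Reflection through origin: (x, y) -> (-x, -y)
(-5, 3) -> (5, -3)

(5, -3)


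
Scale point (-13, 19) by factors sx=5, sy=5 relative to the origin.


Scaling: (x*sx, y*sy) = (-13*5, 19*5) = (-65, 95)

(-65, 95)


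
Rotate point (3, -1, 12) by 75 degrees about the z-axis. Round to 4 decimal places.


x' = 3*cos(75) - -1*sin(75) = 1.7424
y' = 3*sin(75) + -1*cos(75) = 2.639
z' = 12

(1.7424, 2.639, 12)


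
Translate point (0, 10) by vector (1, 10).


Translation: (x+dx, y+dy) = (0+1, 10+10) = (1, 20)

(1, 20)


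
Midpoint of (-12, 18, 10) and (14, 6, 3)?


Midpoint = ((-12+14)/2, (18+6)/2, (10+3)/2) = (1, 12, 6.5)

(1, 12, 6.5)


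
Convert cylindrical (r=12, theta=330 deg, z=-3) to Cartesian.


x = 12 * cos(330) = 10.3923
y = 12 * sin(330) = -6
z = -3

(10.3923, -6, -3)


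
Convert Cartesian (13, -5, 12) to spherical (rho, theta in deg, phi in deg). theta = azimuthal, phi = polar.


rho = sqrt(13^2 + (-5)^2 + 12^2) = 18.3848
theta = atan2(-5, 13) = 338.9625 deg
phi = acos(12/18.3848) = 49.2535 deg

rho = 18.3848, theta = 338.9625 deg, phi = 49.2535 deg


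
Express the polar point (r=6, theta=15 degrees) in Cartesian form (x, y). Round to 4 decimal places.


x = 6 * cos(15) = 5.7956
y = 6 * sin(15) = 1.5529

(5.7956, 1.5529)


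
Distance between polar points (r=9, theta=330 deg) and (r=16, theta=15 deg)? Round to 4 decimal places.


d = sqrt(r1^2 + r2^2 - 2*r1*r2*cos(t2-t1))
d = sqrt(9^2 + 16^2 - 2*9*16*cos(15-330)) = 11.5479

11.5479


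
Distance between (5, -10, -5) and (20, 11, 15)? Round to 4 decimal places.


d = sqrt((20-5)^2 + (11--10)^2 + (15--5)^2) = 32.6497

32.6497


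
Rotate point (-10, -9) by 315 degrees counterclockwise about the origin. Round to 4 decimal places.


x' = -10*cos(315) - -9*sin(315) = -13.435
y' = -10*sin(315) + -9*cos(315) = 0.7071

(-13.435, 0.7071)


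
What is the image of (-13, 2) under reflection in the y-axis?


Reflection across y-axis: (x, y) -> (-x, y)
(-13, 2) -> (13, 2)

(13, 2)


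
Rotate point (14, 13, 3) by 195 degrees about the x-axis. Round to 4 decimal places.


x' = 14
y' = 13*cos(195) - 3*sin(195) = -11.7806
z' = 13*sin(195) + 3*cos(195) = -6.2624

(14, -11.7806, -6.2624)


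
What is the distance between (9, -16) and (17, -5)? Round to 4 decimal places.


d = sqrt((17-9)^2 + (-5--16)^2) = 13.6015

13.6015


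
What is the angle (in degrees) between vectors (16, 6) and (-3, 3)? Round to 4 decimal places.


dot = 16*-3 + 6*3 = -30
|u| = 17.088, |v| = 4.2426
cos(angle) = -0.4138
angle = 114.444 degrees

114.444 degrees


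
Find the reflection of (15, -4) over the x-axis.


Reflection across x-axis: (x, y) -> (x, -y)
(15, -4) -> (15, 4)

(15, 4)


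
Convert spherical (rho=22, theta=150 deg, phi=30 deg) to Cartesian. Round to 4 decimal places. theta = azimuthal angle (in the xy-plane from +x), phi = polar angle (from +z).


x = 22 * sin(30) * cos(150) = -9.5263
y = 22 * sin(30) * sin(150) = 5.5
z = 22 * cos(30) = 19.0526

(-9.5263, 5.5, 19.0526)


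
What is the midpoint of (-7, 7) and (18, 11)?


Midpoint = ((-7+18)/2, (7+11)/2) = (5.5, 9)

(5.5, 9)


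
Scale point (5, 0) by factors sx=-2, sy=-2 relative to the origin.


Scaling: (x*sx, y*sy) = (5*-2, 0*-2) = (-10, 0)

(-10, 0)


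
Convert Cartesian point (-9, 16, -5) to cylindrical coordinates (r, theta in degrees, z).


r = sqrt((-9)^2 + 16^2) = 18.3576
theta = atan2(16, -9) = 119.3578 deg
z = -5

r = 18.3576, theta = 119.3578 deg, z = -5


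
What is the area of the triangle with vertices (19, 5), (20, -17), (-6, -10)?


Area = |x1(y2-y3) + x2(y3-y1) + x3(y1-y2)| / 2
= |19*(-17--10) + 20*(-10-5) + -6*(5--17)| / 2
= 282.5

282.5


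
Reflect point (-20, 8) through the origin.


Reflection through origin: (x, y) -> (-x, -y)
(-20, 8) -> (20, -8)

(20, -8)


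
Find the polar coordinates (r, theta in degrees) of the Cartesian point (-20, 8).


r = sqrt((-20)^2 + 8^2) = 21.5407
theta = atan2(8, -20) = 158.1986 degrees

r = 21.5407, theta = 158.1986 degrees


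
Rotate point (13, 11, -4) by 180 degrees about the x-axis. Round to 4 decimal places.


x' = 13
y' = 11*cos(180) - -4*sin(180) = -11
z' = 11*sin(180) + -4*cos(180) = 4

(13, -11, 4)


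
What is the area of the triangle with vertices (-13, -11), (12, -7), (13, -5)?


Area = |x1(y2-y3) + x2(y3-y1) + x3(y1-y2)| / 2
= |-13*(-7--5) + 12*(-5--11) + 13*(-11--7)| / 2
= 23

23


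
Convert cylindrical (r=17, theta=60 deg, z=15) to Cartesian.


x = 17 * cos(60) = 8.5
y = 17 * sin(60) = 14.7224
z = 15

(8.5, 14.7224, 15)


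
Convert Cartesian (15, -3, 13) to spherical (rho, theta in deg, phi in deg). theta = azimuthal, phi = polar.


rho = sqrt(15^2 + (-3)^2 + 13^2) = 20.0749
theta = atan2(-3, 15) = 348.6901 deg
phi = acos(13/20.0749) = 49.6409 deg

rho = 20.0749, theta = 348.6901 deg, phi = 49.6409 deg


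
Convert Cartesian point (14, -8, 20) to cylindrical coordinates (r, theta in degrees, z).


r = sqrt(14^2 + (-8)^2) = 16.1245
theta = atan2(-8, 14) = 330.2551 deg
z = 20

r = 16.1245, theta = 330.2551 deg, z = 20


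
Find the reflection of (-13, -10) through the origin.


Reflection through origin: (x, y) -> (-x, -y)
(-13, -10) -> (13, 10)

(13, 10)


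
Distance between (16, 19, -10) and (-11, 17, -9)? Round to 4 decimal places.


d = sqrt((-11-16)^2 + (17-19)^2 + (-9--10)^2) = 27.0924

27.0924


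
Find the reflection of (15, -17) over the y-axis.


Reflection across y-axis: (x, y) -> (-x, y)
(15, -17) -> (-15, -17)

(-15, -17)


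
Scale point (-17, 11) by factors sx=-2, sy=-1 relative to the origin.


Scaling: (x*sx, y*sy) = (-17*-2, 11*-1) = (34, -11)

(34, -11)


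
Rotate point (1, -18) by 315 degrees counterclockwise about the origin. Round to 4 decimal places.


x' = 1*cos(315) - -18*sin(315) = -12.0208
y' = 1*sin(315) + -18*cos(315) = -13.435

(-12.0208, -13.435)


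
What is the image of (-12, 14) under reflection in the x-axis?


Reflection across x-axis: (x, y) -> (x, -y)
(-12, 14) -> (-12, -14)

(-12, -14)


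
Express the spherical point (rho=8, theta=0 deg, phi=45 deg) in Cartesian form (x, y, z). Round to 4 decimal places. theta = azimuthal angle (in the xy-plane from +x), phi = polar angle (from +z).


x = 8 * sin(45) * cos(0) = 5.6569
y = 8 * sin(45) * sin(0) = 0
z = 8 * cos(45) = 5.6569

(5.6569, 0, 5.6569)


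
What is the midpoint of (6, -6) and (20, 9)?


Midpoint = ((6+20)/2, (-6+9)/2) = (13, 1.5)

(13, 1.5)


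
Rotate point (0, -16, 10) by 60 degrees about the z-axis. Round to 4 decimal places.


x' = 0*cos(60) - -16*sin(60) = 13.8564
y' = 0*sin(60) + -16*cos(60) = -8
z' = 10

(13.8564, -8, 10)


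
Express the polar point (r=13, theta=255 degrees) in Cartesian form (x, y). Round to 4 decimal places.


x = 13 * cos(255) = -3.3646
y = 13 * sin(255) = -12.557

(-3.3646, -12.557)


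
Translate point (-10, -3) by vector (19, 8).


Translation: (x+dx, y+dy) = (-10+19, -3+8) = (9, 5)

(9, 5)


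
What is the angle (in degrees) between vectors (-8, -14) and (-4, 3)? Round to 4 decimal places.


dot = -8*-4 + -14*3 = -10
|u| = 16.1245, |v| = 5
cos(angle) = -0.124
angle = 97.125 degrees

97.125 degrees


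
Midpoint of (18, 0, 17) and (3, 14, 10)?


Midpoint = ((18+3)/2, (0+14)/2, (17+10)/2) = (10.5, 7, 13.5)

(10.5, 7, 13.5)


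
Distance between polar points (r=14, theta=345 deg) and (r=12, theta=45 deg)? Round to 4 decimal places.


d = sqrt(r1^2 + r2^2 - 2*r1*r2*cos(t2-t1))
d = sqrt(14^2 + 12^2 - 2*14*12*cos(45-345)) = 13.1149

13.1149


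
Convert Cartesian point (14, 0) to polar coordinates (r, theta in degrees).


r = sqrt(14^2 + 0^2) = 14
theta = atan2(0, 14) = 0 degrees

r = 14, theta = 0 degrees


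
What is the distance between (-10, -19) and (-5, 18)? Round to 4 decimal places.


d = sqrt((-5--10)^2 + (18--19)^2) = 37.3363

37.3363


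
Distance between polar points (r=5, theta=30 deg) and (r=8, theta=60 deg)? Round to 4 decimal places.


d = sqrt(r1^2 + r2^2 - 2*r1*r2*cos(t2-t1))
d = sqrt(5^2 + 8^2 - 2*5*8*cos(60-30)) = 4.4405

4.4405


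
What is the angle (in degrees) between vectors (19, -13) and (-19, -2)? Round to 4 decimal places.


dot = 19*-19 + -13*-2 = -335
|u| = 23.0217, |v| = 19.105
cos(angle) = -0.7617
angle = 139.6106 degrees

139.6106 degrees


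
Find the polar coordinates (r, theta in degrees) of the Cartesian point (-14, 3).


r = sqrt((-14)^2 + 3^2) = 14.3178
theta = atan2(3, -14) = 167.9052 degrees

r = 14.3178, theta = 167.9052 degrees


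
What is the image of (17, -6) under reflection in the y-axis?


Reflection across y-axis: (x, y) -> (-x, y)
(17, -6) -> (-17, -6)

(-17, -6)


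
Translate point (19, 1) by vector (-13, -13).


Translation: (x+dx, y+dy) = (19+-13, 1+-13) = (6, -12)

(6, -12)


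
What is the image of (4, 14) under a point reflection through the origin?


Reflection through origin: (x, y) -> (-x, -y)
(4, 14) -> (-4, -14)

(-4, -14)


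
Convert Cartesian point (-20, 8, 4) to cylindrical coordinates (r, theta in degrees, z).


r = sqrt((-20)^2 + 8^2) = 21.5407
theta = atan2(8, -20) = 158.1986 deg
z = 4

r = 21.5407, theta = 158.1986 deg, z = 4


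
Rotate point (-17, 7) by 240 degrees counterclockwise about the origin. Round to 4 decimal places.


x' = -17*cos(240) - 7*sin(240) = 14.5622
y' = -17*sin(240) + 7*cos(240) = 11.2224

(14.5622, 11.2224)


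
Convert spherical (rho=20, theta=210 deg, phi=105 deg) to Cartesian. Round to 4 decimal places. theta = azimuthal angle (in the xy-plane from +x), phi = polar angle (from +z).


x = 20 * sin(105) * cos(210) = -16.7303
y = 20 * sin(105) * sin(210) = -9.6593
z = 20 * cos(105) = -5.1764

(-16.7303, -9.6593, -5.1764)


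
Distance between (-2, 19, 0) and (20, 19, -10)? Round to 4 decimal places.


d = sqrt((20--2)^2 + (19-19)^2 + (-10-0)^2) = 24.1661

24.1661


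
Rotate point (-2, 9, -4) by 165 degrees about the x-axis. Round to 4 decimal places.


x' = -2
y' = 9*cos(165) - -4*sin(165) = -7.6581
z' = 9*sin(165) + -4*cos(165) = 6.1931

(-2, -7.6581, 6.1931)


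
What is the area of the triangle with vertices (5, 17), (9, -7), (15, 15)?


Area = |x1(y2-y3) + x2(y3-y1) + x3(y1-y2)| / 2
= |5*(-7-15) + 9*(15-17) + 15*(17--7)| / 2
= 116

116


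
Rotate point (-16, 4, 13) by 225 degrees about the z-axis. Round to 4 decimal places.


x' = -16*cos(225) - 4*sin(225) = 14.1421
y' = -16*sin(225) + 4*cos(225) = 8.4853
z' = 13

(14.1421, 8.4853, 13)


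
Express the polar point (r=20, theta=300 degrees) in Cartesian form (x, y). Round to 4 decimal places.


x = 20 * cos(300) = 10
y = 20 * sin(300) = -17.3205

(10, -17.3205)


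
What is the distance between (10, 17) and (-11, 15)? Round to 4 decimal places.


d = sqrt((-11-10)^2 + (15-17)^2) = 21.095

21.095


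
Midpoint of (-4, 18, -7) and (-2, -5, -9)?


Midpoint = ((-4+-2)/2, (18+-5)/2, (-7+-9)/2) = (-3, 6.5, -8)

(-3, 6.5, -8)


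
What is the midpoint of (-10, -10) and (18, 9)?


Midpoint = ((-10+18)/2, (-10+9)/2) = (4, -0.5)

(4, -0.5)


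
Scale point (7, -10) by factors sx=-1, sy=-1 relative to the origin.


Scaling: (x*sx, y*sy) = (7*-1, -10*-1) = (-7, 10)

(-7, 10)


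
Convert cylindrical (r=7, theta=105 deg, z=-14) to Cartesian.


x = 7 * cos(105) = -1.8117
y = 7 * sin(105) = 6.7615
z = -14

(-1.8117, 6.7615, -14)


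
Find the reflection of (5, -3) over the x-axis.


Reflection across x-axis: (x, y) -> (x, -y)
(5, -3) -> (5, 3)

(5, 3)


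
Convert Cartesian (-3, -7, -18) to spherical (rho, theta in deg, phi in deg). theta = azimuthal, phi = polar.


rho = sqrt((-3)^2 + (-7)^2 + (-18)^2) = 19.5448
theta = atan2(-7, -3) = 246.8014 deg
phi = acos(-18/19.5448) = 157.0669 deg

rho = 19.5448, theta = 246.8014 deg, phi = 157.0669 deg


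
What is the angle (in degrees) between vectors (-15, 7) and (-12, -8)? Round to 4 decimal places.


dot = -15*-12 + 7*-8 = 124
|u| = 16.5529, |v| = 14.4222
cos(angle) = 0.5194
angle = 58.707 degrees

58.707 degrees


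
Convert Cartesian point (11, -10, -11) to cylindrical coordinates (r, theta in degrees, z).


r = sqrt(11^2 + (-10)^2) = 14.8661
theta = atan2(-10, 11) = 317.7263 deg
z = -11

r = 14.8661, theta = 317.7263 deg, z = -11


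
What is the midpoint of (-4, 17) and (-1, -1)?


Midpoint = ((-4+-1)/2, (17+-1)/2) = (-2.5, 8)

(-2.5, 8)


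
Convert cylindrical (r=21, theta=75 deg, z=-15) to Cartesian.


x = 21 * cos(75) = 5.4352
y = 21 * sin(75) = 20.2844
z = -15

(5.4352, 20.2844, -15)


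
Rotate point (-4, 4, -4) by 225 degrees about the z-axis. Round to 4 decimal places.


x' = -4*cos(225) - 4*sin(225) = 5.6569
y' = -4*sin(225) + 4*cos(225) = 0
z' = -4

(5.6569, 0, -4)


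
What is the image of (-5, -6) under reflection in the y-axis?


Reflection across y-axis: (x, y) -> (-x, y)
(-5, -6) -> (5, -6)

(5, -6)


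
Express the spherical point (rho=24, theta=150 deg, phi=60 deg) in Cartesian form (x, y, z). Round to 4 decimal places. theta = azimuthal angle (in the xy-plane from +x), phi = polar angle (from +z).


x = 24 * sin(60) * cos(150) = -18
y = 24 * sin(60) * sin(150) = 10.3923
z = 24 * cos(60) = 12

(-18, 10.3923, 12)
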